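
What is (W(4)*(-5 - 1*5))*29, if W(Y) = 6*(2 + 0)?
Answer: -3480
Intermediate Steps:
W(Y) = 12 (W(Y) = 6*2 = 12)
(W(4)*(-5 - 1*5))*29 = (12*(-5 - 1*5))*29 = (12*(-5 - 5))*29 = (12*(-10))*29 = -120*29 = -3480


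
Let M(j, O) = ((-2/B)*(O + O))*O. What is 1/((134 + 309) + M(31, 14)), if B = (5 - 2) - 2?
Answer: -1/341 ≈ -0.0029326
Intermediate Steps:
B = 1 (B = 3 - 2 = 1)
M(j, O) = -4*O**2 (M(j, O) = ((-2/1)*(O + O))*O = ((-2*1)*(2*O))*O = (-4*O)*O = -4*O**2)
1/((134 + 309) + M(31, 14)) = 1/((134 + 309) - 4*14**2) = 1/(443 - 4*196) = 1/(443 - 784) = 1/(-341) = -1/341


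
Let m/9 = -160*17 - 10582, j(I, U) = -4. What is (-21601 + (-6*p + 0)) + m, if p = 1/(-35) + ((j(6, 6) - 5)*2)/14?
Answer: -4945889/35 ≈ -1.4131e+5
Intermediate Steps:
m = -119718 (m = 9*(-160*17 - 10582) = 9*(-2720 - 10582) = 9*(-13302) = -119718)
p = -46/35 (p = 1/(-35) + ((-4 - 5)*2)/14 = 1*(-1/35) - 9*2*(1/14) = -1/35 - 18*1/14 = -1/35 - 9/7 = -46/35 ≈ -1.3143)
(-21601 + (-6*p + 0)) + m = (-21601 + (-6*(-46/35) + 0)) - 119718 = (-21601 + (276/35 + 0)) - 119718 = (-21601 + 276/35) - 119718 = -755759/35 - 119718 = -4945889/35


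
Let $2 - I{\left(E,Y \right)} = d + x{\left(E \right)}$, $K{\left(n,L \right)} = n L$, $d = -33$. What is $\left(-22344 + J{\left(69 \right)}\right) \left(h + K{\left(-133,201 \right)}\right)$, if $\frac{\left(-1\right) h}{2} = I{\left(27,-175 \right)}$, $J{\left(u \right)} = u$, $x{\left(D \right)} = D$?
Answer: $595833975$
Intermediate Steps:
$K{\left(n,L \right)} = L n$
$I{\left(E,Y \right)} = 35 - E$ ($I{\left(E,Y \right)} = 2 - \left(-33 + E\right) = 35 - E$)
$h = -16$ ($h = - 2 \left(35 - 27\right) = \left(-2\right) 8 = -16$)
$\left(-22344 + J{\left(69 \right)}\right) \left(h + K{\left(-133,201 \right)}\right) = \left(-22344 + 69\right) \left(-16 + 201 \left(-133\right)\right) = - 22275 \left(-16 - 26733\right) = \left(-22275\right) \left(-26749\right) = 595833975$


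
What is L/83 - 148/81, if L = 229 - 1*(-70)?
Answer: 11935/6723 ≈ 1.7752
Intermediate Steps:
L = 299 (L = 229 + 70 = 299)
L/83 - 148/81 = 299/83 - 148/81 = 11935/6723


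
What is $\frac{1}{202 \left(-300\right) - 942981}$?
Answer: $- \frac{1}{1003581} \approx -9.9643 \cdot 10^{-7}$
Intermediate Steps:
$\frac{1}{202 \left(-300\right) - 942981} = \frac{1}{-60600 - 942981} = \frac{1}{-1003581} = - \frac{1}{1003581}$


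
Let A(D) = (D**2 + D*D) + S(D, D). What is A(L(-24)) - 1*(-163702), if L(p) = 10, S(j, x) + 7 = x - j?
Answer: 163895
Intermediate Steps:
S(j, x) = -7 + x - j (S(j, x) = -7 + (x - j) = -7 + x - j)
A(D) = -7 + 2*D**2 (A(D) = (D**2 + D*D) + (-7 + D - D) = (D**2 + D**2) - 7 = 2*D**2 - 7 = -7 + 2*D**2)
A(L(-24)) - 1*(-163702) = (-7 + 2*10**2) - 1*(-163702) = (-7 + 2*100) + 163702 = (-7 + 200) + 163702 = 193 + 163702 = 163895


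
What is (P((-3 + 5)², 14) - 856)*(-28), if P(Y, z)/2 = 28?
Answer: 22400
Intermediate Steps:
P(Y, z) = 56 (P(Y, z) = 2*28 = 56)
(P((-3 + 5)², 14) - 856)*(-28) = (56 - 856)*(-28) = -800*(-28) = 22400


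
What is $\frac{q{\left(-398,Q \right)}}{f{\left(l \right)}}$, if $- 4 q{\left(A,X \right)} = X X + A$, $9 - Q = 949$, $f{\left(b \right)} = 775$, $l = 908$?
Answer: $- \frac{441601}{1550} \approx -284.9$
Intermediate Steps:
$Q = -940$ ($Q = 9 - 949 = -940$)
$q{\left(A,X \right)} = - \frac{A}{4} - \frac{X^{2}}{4}$ ($q{\left(A,X \right)} = - \frac{X X + A}{4} = - \frac{X^{2} + A}{4} = - \frac{A + X^{2}}{4} = - \frac{A}{4} - \frac{X^{2}}{4}$)
$\frac{q{\left(-398,Q \right)}}{f{\left(l \right)}} = \frac{\left(- \frac{1}{4}\right) \left(-398\right) - \frac{\left(-940\right)^{2}}{4}}{775} = \left(\frac{199}{2} - 220900\right) \frac{1}{775} = \left(- \frac{441601}{2}\right) \frac{1}{775} = - \frac{441601}{1550}$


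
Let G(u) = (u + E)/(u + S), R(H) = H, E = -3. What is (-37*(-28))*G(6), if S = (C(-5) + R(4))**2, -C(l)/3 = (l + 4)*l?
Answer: 3108/127 ≈ 24.472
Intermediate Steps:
C(l) = -3*l*(4 + l) (C(l) = -3*(l + 4)*l = -3*(4 + l)*l = -3*l*(4 + l))
S = 121 (S = (-3*(-5)*(4 - 5) + 4)**2 = (-3*(-5)*(-1) + 4)**2 = (-15 + 4)**2 = (-11)**2 = 121)
G(u) = (-3 + u)/(121 + u) (G(u) = (u - 3)/(u + 121) = (-3 + u)/(121 + u))
(-37*(-28))*G(6) = (-37*(-28))*((-3 + 6)/(121 + 6)) = 1036*(3/127) = 3108/127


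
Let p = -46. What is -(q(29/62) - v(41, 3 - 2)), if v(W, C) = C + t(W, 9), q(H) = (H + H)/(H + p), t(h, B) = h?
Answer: 118624/2823 ≈ 42.021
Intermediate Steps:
q(H) = 2*H/(-46 + H) (q(H) = (H + H)/(H - 46) = (2*H)/(-46 + H) = 2*H/(-46 + H))
v(W, C) = C + W
-(q(29/62) - v(41, 3 - 2)) = -(2*(29/62)/(-46 + 29/62) - ((3 - 2) + 41)) = -(2*(29*(1/62))/(-46 + 29*(1/62)) - (1 + 41)) = -(2*(29/62)/(-46 + 29/62) - 1*42) = -(2*(29/62)/(-2823/62) - 42) = -(2*(29/62)*(-62/2823) - 42) = -(-58/2823 - 42) = -1*(-118624/2823) = 118624/2823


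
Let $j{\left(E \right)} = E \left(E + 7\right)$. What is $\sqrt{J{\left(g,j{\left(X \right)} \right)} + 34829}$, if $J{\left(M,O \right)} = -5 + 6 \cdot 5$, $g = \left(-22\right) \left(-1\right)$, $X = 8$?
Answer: $\sqrt{34854} \approx 186.69$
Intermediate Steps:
$j{\left(E \right)} = E \left(7 + E\right)$
$g = 22$
$J{\left(M,O \right)} = 25$ ($J{\left(M,O \right)} = -5 + 30 = 25$)
$\sqrt{J{\left(g,j{\left(X \right)} \right)} + 34829} = \sqrt{25 + 34829} = \sqrt{34854}$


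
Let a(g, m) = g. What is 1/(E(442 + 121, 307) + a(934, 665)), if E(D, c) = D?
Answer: 1/1497 ≈ 0.00066800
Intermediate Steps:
1/(E(442 + 121, 307) + a(934, 665)) = 1/((442 + 121) + 934) = 1/(563 + 934) = 1/1497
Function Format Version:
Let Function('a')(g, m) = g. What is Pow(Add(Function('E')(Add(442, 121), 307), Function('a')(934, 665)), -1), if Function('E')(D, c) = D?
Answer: Rational(1, 1497) ≈ 0.00066800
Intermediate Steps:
Pow(Add(Function('E')(Add(442, 121), 307), Function('a')(934, 665)), -1) = Pow(Add(Add(442, 121), 934), -1) = Pow(Add(563, 934), -1) = Pow(1497, -1) = Rational(1, 1497)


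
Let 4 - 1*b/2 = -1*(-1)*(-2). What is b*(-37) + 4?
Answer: -440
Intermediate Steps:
b = 12 (b = 8 - 2*(-1*(-1))*(-2) = 8 - 2*(-2) = 8 + 4 = 12)
b*(-37) + 4 = 12*(-37) + 4 = -444 + 4 = -440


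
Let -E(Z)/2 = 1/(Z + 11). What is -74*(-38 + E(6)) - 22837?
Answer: -340277/17 ≈ -20016.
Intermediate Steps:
E(Z) = -2/(11 + Z) (E(Z) = -2/(Z + 11) = -2/(11 + Z))
-74*(-38 + E(6)) - 22837 = -74*(-38 - 2/(11 + 6)) - 22837 = -74*(-38 - 2/17) - 22837 = -74*(-648/17) - 22837 = 47952/17 - 22837 = -340277/17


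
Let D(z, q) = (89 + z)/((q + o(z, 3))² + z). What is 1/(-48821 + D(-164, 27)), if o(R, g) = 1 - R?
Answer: -1468/71669231 ≈ -2.0483e-5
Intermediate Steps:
D(z, q) = (89 + z)/(z + (1 + q - z)²) (D(z, q) = (89 + z)/((q + (1 - z))² + z) = (89 + z)/((1 + q - z)² + z) = (89 + z)/(z + (1 + q - z)²))
1/(-48821 + D(-164, 27)) = 1/(-48821 + (89 - 164)/(-164 + (1 + 27 - 1*(-164))²)) = 1/(-48821 - 75/(-164 + (1 + 27 + 164)²)) = 1/(-48821 - 75/(-164 + 192²)) = 1/(-48821 - 75/(-164 + 36864)) = 1/(-48821 - 75/36700) = 1/(-48821 + (1/36700)*(-75)) = 1/(-48821 - 3/1468) = 1/(-71669231/1468) = -1468/71669231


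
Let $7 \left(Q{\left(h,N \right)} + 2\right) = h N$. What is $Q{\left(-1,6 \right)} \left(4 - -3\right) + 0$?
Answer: $-20$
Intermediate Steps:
$Q{\left(h,N \right)} = -2 + \frac{N h}{7}$ ($Q{\left(h,N \right)} = -2 + \frac{h N}{7} = -2 + \frac{N h}{7}$)
$Q{\left(-1,6 \right)} \left(4 - -3\right) + 0 = \left(-2 + \frac{1}{7} \cdot 6 \left(-1\right)\right) \left(4 - -3\right) + 0 = \left(-2 - \frac{6}{7}\right) \left(4 + 3\right) + 0 = \left(- \frac{20}{7}\right) 7 + 0 = -20 + 0 = -20$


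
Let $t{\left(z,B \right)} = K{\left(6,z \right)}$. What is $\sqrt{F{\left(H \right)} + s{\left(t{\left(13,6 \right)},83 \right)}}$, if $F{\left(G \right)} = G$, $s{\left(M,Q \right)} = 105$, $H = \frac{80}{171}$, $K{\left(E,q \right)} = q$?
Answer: $\frac{\sqrt{342665}}{57} \approx 10.27$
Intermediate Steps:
$H = \frac{80}{171}$ ($H = 80 \cdot \frac{1}{171} = \frac{80}{171} \approx 0.46784$)
$t{\left(z,B \right)} = z$
$\sqrt{F{\left(H \right)} + s{\left(t{\left(13,6 \right)},83 \right)}} = \sqrt{\frac{80}{171} + 105} = \sqrt{\frac{18035}{171}} = \frac{\sqrt{342665}}{57}$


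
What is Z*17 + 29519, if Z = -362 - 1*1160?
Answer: 3645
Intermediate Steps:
Z = -1522 (Z = -362 - 1160 = -1522)
Z*17 + 29519 = -1522*17 + 29519 = -25874 + 29519 = 3645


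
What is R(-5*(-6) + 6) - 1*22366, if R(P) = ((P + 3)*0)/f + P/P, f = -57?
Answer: -22365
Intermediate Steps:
R(P) = 1 (R(P) = ((P + 3)*0)/(-57) + P/P = ((3 + P)*0)*(-1/57) + 1 = 0*(-1/57) + 1 = 0 + 1 = 1)
R(-5*(-6) + 6) - 1*22366 = 1 - 1*22366 = 1 - 22366 = -22365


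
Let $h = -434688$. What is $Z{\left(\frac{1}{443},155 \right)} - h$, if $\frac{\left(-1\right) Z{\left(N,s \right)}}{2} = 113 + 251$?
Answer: $433960$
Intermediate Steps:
$Z{\left(N,s \right)} = -728$ ($Z{\left(N,s \right)} = - 2 \left(113 + 251\right) = \left(-2\right) 364 = -728$)
$Z{\left(\frac{1}{443},155 \right)} - h = -728 - -434688 = -728 + 434688 = 433960$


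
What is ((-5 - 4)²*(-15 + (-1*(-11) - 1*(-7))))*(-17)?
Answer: -4131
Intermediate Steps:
((-5 - 4)²*(-15 + (-1*(-11) - 1*(-7))))*(-17) = ((-9)²*(-15 + (11 + 7)))*(-17) = (81*(-15 + 18))*(-17) = (81*3)*(-17) = 243*(-17) = -4131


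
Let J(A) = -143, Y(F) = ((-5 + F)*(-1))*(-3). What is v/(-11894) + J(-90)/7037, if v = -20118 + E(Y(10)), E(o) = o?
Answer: 139763969/83698078 ≈ 1.6699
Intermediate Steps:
Y(F) = -15 + 3*F (Y(F) = (5 - F)*(-3) = -15 + 3*F)
v = -20103 (v = -20118 + (-15 + 3*10) = -20118 + (-15 + 30) = -20118 + 15 = -20103)
v/(-11894) + J(-90)/7037 = -20103/(-11894) - 143/7037 = -20103*(-1/11894) - 143*1/7037 = 20103/11894 - 143/7037 = 139763969/83698078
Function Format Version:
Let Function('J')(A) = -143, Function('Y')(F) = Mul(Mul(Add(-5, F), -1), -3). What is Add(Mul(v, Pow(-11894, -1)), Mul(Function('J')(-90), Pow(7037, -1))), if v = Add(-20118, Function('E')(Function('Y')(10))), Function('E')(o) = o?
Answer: Rational(139763969, 83698078) ≈ 1.6699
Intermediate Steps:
Function('Y')(F) = Add(-15, Mul(3, F)) (Function('Y')(F) = Mul(Add(5, Mul(-1, F)), -3) = Add(-15, Mul(3, F)))
v = -20103 (v = Add(-20118, Add(-15, Mul(3, 10))) = Add(-20118, Add(-15, 30)) = Add(-20118, 15) = -20103)
Add(Mul(v, Pow(-11894, -1)), Mul(Function('J')(-90), Pow(7037, -1))) = Add(Mul(-20103, Pow(-11894, -1)), Mul(-143, Pow(7037, -1))) = Add(Mul(-20103, Rational(-1, 11894)), Mul(-143, Rational(1, 7037))) = Add(Rational(20103, 11894), Rational(-143, 7037)) = Rational(139763969, 83698078)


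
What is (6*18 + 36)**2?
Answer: 20736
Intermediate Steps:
(6*18 + 36)**2 = (108 + 36)**2 = 144**2 = 20736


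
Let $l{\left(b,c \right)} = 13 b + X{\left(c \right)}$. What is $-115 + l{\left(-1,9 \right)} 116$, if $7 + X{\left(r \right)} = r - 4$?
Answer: $-1855$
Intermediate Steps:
$X{\left(r \right)} = -11 + r$ ($X{\left(r \right)} = -7 + \left(r - 4\right) = -7 + \left(-4 + r\right) = -11 + r$)
$l{\left(b,c \right)} = -11 + c + 13 b$ ($l{\left(b,c \right)} = 13 b + \left(-11 + c\right) = -11 + c + 13 b$)
$-115 + l{\left(-1,9 \right)} 116 = -115 + \left(-11 + 9 + 13 \left(-1\right)\right) 116 = -115 + \left(-11 + 9 - 13\right) 116 = -115 - 1740 = -1855$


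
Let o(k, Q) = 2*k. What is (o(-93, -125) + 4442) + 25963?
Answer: 30219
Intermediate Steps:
(o(-93, -125) + 4442) + 25963 = (2*(-93) + 4442) + 25963 = (-186 + 4442) + 25963 = 4256 + 25963 = 30219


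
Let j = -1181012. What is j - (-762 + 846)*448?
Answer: -1218644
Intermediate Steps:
j - (-762 + 846)*448 = -1181012 - (-762 + 846)*448 = -1181012 - 84*448 = -1181012 - 1*37632 = -1181012 - 37632 = -1218644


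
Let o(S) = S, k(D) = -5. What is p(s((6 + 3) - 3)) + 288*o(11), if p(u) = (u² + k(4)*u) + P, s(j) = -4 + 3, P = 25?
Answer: 3199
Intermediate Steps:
s(j) = -1
p(u) = 25 + u² - 5*u (p(u) = (u² - 5*u) + 25 = 25 + u² - 5*u)
p(s((6 + 3) - 3)) + 288*o(11) = (25 + (-1)² - 5*(-1)) + 288*11 = (25 + 1 + 5) + 3168 = 31 + 3168 = 3199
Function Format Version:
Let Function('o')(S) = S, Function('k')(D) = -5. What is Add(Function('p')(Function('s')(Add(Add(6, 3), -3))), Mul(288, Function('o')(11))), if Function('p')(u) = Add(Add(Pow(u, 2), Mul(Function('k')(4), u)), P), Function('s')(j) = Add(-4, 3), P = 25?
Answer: 3199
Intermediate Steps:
Function('s')(j) = -1
Function('p')(u) = Add(25, Pow(u, 2), Mul(-5, u)) (Function('p')(u) = Add(Add(Pow(u, 2), Mul(-5, u)), 25) = Add(25, Pow(u, 2), Mul(-5, u)))
Add(Function('p')(Function('s')(Add(Add(6, 3), -3))), Mul(288, Function('o')(11))) = Add(Add(25, Pow(-1, 2), Mul(-5, -1)), Mul(288, 11)) = Add(Add(25, 1, 5), 3168) = Add(31, 3168) = 3199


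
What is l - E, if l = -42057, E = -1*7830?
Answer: -34227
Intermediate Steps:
E = -7830
l - E = -42057 - 1*(-7830) = -42057 + 7830 = -34227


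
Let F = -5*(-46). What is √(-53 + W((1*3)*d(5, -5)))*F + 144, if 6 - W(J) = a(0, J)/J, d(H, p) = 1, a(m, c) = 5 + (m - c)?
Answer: 144 + 230*I*√429/3 ≈ 144.0 + 1587.9*I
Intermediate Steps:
a(m, c) = 5 + m - c
W(J) = 6 - (5 - J)/J (W(J) = 6 - (5 + 0 - J)/J = 6 - (5 - J)/J)
F = 230
√(-53 + W((1*3)*d(5, -5)))*F + 144 = √(-53 + (7 - 5/((1*3)*1)))*230 + 144 = √(-53 + (7 - 5/(3*1)))*230 + 144 = √(-53 + (7 - 5/3))*230 + 144 = √(-53 + 16/3)*230 + 144 = √(-143/3)*230 + 144 = (I*√429/3)*230 + 144 = 230*I*√429/3 + 144 = 144 + 230*I*√429/3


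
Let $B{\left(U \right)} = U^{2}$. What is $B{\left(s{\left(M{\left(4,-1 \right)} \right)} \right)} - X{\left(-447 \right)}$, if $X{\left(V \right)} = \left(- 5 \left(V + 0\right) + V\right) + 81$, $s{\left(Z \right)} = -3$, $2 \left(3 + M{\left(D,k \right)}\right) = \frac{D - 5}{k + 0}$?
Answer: $-1860$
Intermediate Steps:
$M{\left(D,k \right)} = -3 + \frac{-5 + D}{2 k}$ ($M{\left(D,k \right)} = -3 + \frac{\left(D - 5\right) \frac{1}{k + 0}}{2} = -3 + \frac{\left(-5 + D\right) \frac{1}{k}}{2} = -3 + \frac{\frac{1}{k} \left(-5 + D\right)}{2} = -3 + \frac{-5 + D}{2 k}$)
$X{\left(V \right)} = 81 - 4 V$ ($X{\left(V \right)} = \left(- 5 V + V\right) + 81 = - 4 V + 81 = 81 - 4 V$)
$B{\left(s{\left(M{\left(4,-1 \right)} \right)} \right)} - X{\left(-447 \right)} = \left(-3\right)^{2} - \left(81 - -1788\right) = 9 - \left(81 + 1788\right) = 9 - 1869 = -1860$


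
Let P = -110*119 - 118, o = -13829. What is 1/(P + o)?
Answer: -1/27037 ≈ -3.6986e-5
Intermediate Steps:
P = -13208 (P = -13090 - 118 = -13208)
1/(P + o) = 1/(-13208 - 13829) = 1/(-27037) = -1/27037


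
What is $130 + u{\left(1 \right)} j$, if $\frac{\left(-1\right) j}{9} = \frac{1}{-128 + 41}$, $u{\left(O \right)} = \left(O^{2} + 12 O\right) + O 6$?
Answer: $\frac{3827}{29} \approx 131.97$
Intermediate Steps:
$u{\left(O \right)} = O^{2} + 18 O$ ($u{\left(O \right)} = \left(O^{2} + 12 O\right) + 6 O = O^{2} + 18 O$)
$j = \frac{3}{29}$ ($j = - \frac{9}{-128 + 41} = - \frac{9}{-87} = \left(-9\right) \left(- \frac{1}{87}\right) = \frac{3}{29} \approx 0.10345$)
$130 + u{\left(1 \right)} j = 130 + 1 \left(18 + 1\right) \frac{3}{29} = 130 + 1 \cdot 19 \cdot \frac{3}{29} = 130 + 19 \cdot \frac{3}{29} = 130 + \frac{57}{29} = \frac{3827}{29}$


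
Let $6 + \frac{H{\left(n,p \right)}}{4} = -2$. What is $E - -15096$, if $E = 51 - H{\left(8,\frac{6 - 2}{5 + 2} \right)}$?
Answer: $15179$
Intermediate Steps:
$H{\left(n,p \right)} = -32$ ($H{\left(n,p \right)} = -24 + 4 \left(-2\right) = -24 - 8 = -32$)
$E = 83$ ($E = 51 - -32 = 51 + 32 = 83$)
$E - -15096 = 83 - -15096 = 83 + 15096 = 15179$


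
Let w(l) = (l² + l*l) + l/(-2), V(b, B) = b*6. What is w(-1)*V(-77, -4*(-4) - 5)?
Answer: -1155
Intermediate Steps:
V(b, B) = 6*b
w(l) = 2*l² - l/2 (w(l) = (l² + l²) + l*(-½) = 2*l² - l/2)
w(-1)*V(-77, -4*(-4) - 5) = ((½)*(-1)*(-1 + 4*(-1)))*(6*(-77)) = ((½)*(-1)*(-1 - 4))*(-462) = ((½)*(-1)*(-5))*(-462) = (5/2)*(-462) = -1155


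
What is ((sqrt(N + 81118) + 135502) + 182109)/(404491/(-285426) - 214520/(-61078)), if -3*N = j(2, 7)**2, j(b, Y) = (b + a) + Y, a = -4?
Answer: 2768495860277154/18262042111 + 2905541538*sqrt(729987)/18262042111 ≈ 1.5173e+5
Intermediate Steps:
j(b, Y) = -4 + Y + b (j(b, Y) = (b - 4) + Y = (-4 + b) + Y = -4 + Y + b)
N = -25/3 (N = -(-4 + 7 + 2)**2/3 = -1/3*5**2 = -1/3*25 = -25/3 ≈ -8.3333)
((sqrt(N + 81118) + 135502) + 182109)/(404491/(-285426) - 214520/(-61078)) = ((sqrt(-25/3 + 81118) + 135502) + 182109)/(404491/(-285426) - 214520/(-61078)) = ((sqrt(243329/3) + 135502) + 182109)/(404491*(-1/285426) - 214520*(-1/61078)) = ((sqrt(729987)/3 + 135502) + 182109)/(-404491/285426 + 107260/30539) = ((135502 + sqrt(729987)/3) + 182109)/(18262042111/8716624614) = (317611 + sqrt(729987)/3)*(8716624614/18262042111) = 2768495860277154/18262042111 + 2905541538*sqrt(729987)/18262042111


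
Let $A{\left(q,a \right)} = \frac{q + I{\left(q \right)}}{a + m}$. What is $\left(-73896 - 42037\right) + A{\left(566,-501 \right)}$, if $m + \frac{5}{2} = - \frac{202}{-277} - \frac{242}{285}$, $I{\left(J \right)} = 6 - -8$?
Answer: $- \frac{9218682955819}{79516543} \approx -1.1593 \cdot 10^{5}$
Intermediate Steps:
$I{\left(J \right)} = 14$ ($I{\left(J \right)} = 6 + 8 = 14$)
$m = - \frac{413653}{157890}$ ($m = - \frac{5}{2} - \left(- \frac{202}{277} + \frac{242}{285}\right) = - \frac{5}{2} - \frac{9464}{78945} = - \frac{413653}{157890} \approx -2.6199$)
$A{\left(q,a \right)} = \frac{14 + q}{- \frac{413653}{157890} + a}$ ($A{\left(q,a \right)} = \frac{q + 14}{a - \frac{413653}{157890}} = \frac{14 + q}{- \frac{413653}{157890} + a}$)
$\left(-73896 - 42037\right) + A{\left(566,-501 \right)} = \left(-73896 - 42037\right) + \frac{157890 \left(14 + 566\right)}{-413653 + 157890 \left(-501\right)} = -115933 + 157890 \frac{1}{-413653 - 79102890} \cdot 580 = -115933 + 157890 \frac{1}{-79516543} \cdot 580 = -115933 + 157890 \left(- \frac{1}{79516543}\right) 580 = -115933 - \frac{91576200}{79516543} = - \frac{9218682955819}{79516543}$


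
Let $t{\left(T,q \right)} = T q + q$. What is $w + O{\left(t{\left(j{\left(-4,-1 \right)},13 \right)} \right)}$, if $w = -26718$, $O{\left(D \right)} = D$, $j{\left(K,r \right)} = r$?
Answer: $-26718$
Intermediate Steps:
$t{\left(T,q \right)} = q + T q$
$w + O{\left(t{\left(j{\left(-4,-1 \right)},13 \right)} \right)} = -26718 + 13 \left(1 - 1\right) = -26718 + 13 \cdot 0 = -26718 + 0 = -26718$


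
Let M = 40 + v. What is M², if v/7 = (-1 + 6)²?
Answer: 46225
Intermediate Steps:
v = 175 (v = 7*(-1 + 6)² = 7*5² = 7*25 = 175)
M = 215 (M = 40 + 175 = 215)
M² = 215² = 46225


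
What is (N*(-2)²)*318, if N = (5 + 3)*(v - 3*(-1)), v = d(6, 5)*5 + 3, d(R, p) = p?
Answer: 315456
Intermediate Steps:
v = 28 (v = 5*5 + 3 = 25 + 3 = 28)
N = 248 (N = (5 + 3)*(28 - 3*(-1)) = 8*(28 + 3) = 8*31 = 248)
(N*(-2)²)*318 = (248*(-2)²)*318 = (248*4)*318 = 992*318 = 315456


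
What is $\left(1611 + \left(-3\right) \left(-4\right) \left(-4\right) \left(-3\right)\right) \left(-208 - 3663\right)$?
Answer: $-6793605$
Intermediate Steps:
$\left(1611 + \left(-3\right) \left(-4\right) \left(-4\right) \left(-3\right)\right) \left(-208 - 3663\right) = \left(1611 + 12 \left(-4\right) \left(-3\right)\right) \left(-3871\right) = \left(1611 - -144\right) \left(-3871\right) = \left(1611 + 144\right) \left(-3871\right) = 1755 \left(-3871\right) = -6793605$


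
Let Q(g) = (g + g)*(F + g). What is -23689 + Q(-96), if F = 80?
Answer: -20617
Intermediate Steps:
Q(g) = 2*g*(80 + g) (Q(g) = (g + g)*(80 + g) = (2*g)*(80 + g) = 2*g*(80 + g))
-23689 + Q(-96) = -23689 + 2*(-96)*(80 - 96) = -23689 + 2*(-96)*(-16) = -23689 + 3072 = -20617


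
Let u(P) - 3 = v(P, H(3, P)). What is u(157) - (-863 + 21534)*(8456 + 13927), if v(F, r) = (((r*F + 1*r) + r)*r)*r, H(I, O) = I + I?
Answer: -462644646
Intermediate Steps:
H(I, O) = 2*I
v(F, r) = r**2*(2*r + F*r) (v(F, r) = (((F*r + r) + r)*r)*r = (((r + F*r) + r)*r)*r = ((2*r + F*r)*r)*r = (r*(2*r + F*r))*r = r**2*(2*r + F*r))
u(P) = 435 + 216*P (u(P) = 3 + (2*3)**3*(2 + P) = 3 + 6**3*(2 + P) = 3 + 216*(2 + P) = 3 + (432 + 216*P) = 435 + 216*P)
u(157) - (-863 + 21534)*(8456 + 13927) = (435 + 216*157) - (-863 + 21534)*(8456 + 13927) = (435 + 33912) - 20671*22383 = 34347 - 1*462678993 = 34347 - 462678993 = -462644646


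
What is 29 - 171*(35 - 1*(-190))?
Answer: -38446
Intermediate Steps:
29 - 171*(35 - 1*(-190)) = 29 - 171*(35 + 190) = 29 - 171*225 = 29 - 38475 = -38446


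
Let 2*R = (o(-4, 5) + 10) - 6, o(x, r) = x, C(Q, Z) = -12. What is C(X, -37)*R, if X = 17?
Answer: 0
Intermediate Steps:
R = 0 (R = ((-4 + 10) - 6)/2 = (6 - 6)/2 = (½)*0 = 0)
C(X, -37)*R = -12*0 = 0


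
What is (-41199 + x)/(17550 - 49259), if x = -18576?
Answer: 59775/31709 ≈ 1.8851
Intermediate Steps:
(-41199 + x)/(17550 - 49259) = (-41199 - 18576)/(17550 - 49259) = -59775/(-31709) = -59775*(-1/31709) = 59775/31709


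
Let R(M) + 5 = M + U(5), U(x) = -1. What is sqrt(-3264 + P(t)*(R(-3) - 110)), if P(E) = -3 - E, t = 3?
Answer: 5*I*sqrt(102) ≈ 50.497*I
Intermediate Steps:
R(M) = -6 + M (R(M) = -5 + (M - 1) = -5 + (-1 + M) = -6 + M)
sqrt(-3264 + P(t)*(R(-3) - 110)) = sqrt(-3264 + (-3 - 1*3)*((-6 - 3) - 110)) = sqrt(-3264 + (-3 - 3)*(-9 - 110)) = sqrt(-3264 - 6*(-119)) = sqrt(-3264 + 714) = sqrt(-2550) = 5*I*sqrt(102)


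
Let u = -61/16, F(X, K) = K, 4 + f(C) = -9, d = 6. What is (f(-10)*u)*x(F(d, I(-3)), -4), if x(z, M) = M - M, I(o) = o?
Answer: 0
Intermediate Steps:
f(C) = -13 (f(C) = -4 - 9 = -13)
x(z, M) = 0
u = -61/16 (u = -61*1/16 = -61/16 ≈ -3.8125)
(f(-10)*u)*x(F(d, I(-3)), -4) = -13*(-61/16)*0 = (793/16)*0 = 0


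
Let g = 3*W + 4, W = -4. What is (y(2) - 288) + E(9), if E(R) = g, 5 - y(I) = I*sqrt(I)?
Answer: -291 - 2*sqrt(2) ≈ -293.83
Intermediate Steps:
y(I) = 5 - I**(3/2) (y(I) = 5 - I*sqrt(I) = 5 - I**(3/2))
g = -8 (g = 3*(-4) + 4 = -12 + 4 = -8)
E(R) = -8
(y(2) - 288) + E(9) = ((5 - 2**(3/2)) - 288) - 8 = ((5 - 2*sqrt(2)) - 288) - 8 = (-283 - 2*sqrt(2)) - 8 = -291 - 2*sqrt(2)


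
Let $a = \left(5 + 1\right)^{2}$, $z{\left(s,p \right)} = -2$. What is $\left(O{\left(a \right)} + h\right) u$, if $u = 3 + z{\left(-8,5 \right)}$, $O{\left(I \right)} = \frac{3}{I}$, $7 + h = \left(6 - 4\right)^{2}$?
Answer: $- \frac{35}{12} \approx -2.9167$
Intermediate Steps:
$h = -3$ ($h = -7 + \left(6 - 4\right)^{2} = -7 + 2^{2} = -7 + 4 = -3$)
$a = 36$ ($a = 6^{2} = 36$)
$u = 1$ ($u = 3 - 2 = 1$)
$\left(O{\left(a \right)} + h\right) u = \left(\frac{3}{36} - 3\right) 1 = \left(3 \cdot \frac{1}{36} - 3\right) 1 = \left(\frac{1}{12} - 3\right) 1 = \left(- \frac{35}{12}\right) 1 = - \frac{35}{12}$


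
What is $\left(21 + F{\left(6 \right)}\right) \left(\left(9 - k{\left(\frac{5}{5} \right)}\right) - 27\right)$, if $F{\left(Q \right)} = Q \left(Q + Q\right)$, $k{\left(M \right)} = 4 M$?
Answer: $-2046$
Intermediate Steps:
$F{\left(Q \right)} = 2 Q^{2}$ ($F{\left(Q \right)} = Q 2 Q = 2 Q^{2}$)
$\left(21 + F{\left(6 \right)}\right) \left(\left(9 - k{\left(\frac{5}{5} \right)}\right) - 27\right) = \left(21 + 2 \cdot 6^{2}\right) \left(\left(9 - 4 \cdot \frac{5}{5}\right) - 27\right) = \left(21 + 2 \cdot 36\right) \left(\left(9 - 4 \cdot 5 \cdot \frac{1}{5}\right) - 27\right) = \left(21 + 72\right) \left(\left(9 - 4 \cdot 1\right) - 27\right) = 93 \left(\left(9 - 4\right) - 27\right) = 93 \left(5 - 27\right) = 93 \left(-22\right) = -2046$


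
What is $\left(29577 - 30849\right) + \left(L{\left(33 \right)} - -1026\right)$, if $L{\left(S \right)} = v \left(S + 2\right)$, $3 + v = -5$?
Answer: $-526$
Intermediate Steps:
$v = -8$ ($v = -3 - 5 = -8$)
$L{\left(S \right)} = -16 - 8 S$ ($L{\left(S \right)} = - 8 \left(S + 2\right) = - 8 \left(2 + S\right) = -16 - 8 S$)
$\left(29577 - 30849\right) + \left(L{\left(33 \right)} - -1026\right) = \left(29577 - 30849\right) - -746 = -1272 + \left(\left(-16 - 264\right) + 1026\right) = -1272 + \left(-280 + 1026\right) = -1272 + 746 = -526$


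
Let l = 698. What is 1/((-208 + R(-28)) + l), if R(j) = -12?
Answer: 1/478 ≈ 0.0020920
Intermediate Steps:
1/((-208 + R(-28)) + l) = 1/((-208 - 12) + 698) = 1/(-220 + 698) = 1/478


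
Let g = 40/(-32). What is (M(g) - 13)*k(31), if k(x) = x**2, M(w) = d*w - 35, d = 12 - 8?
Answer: -50933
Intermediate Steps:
d = 4
g = -5/4 (g = 40*(-1/32) = -5/4 ≈ -1.2500)
M(w) = -35 + 4*w (M(w) = 4*w - 35 = -35 + 4*w)
(M(g) - 13)*k(31) = ((-35 + 4*(-5/4)) - 13)*31**2 = ((-35 - 5) - 13)*961 = (-40 - 13)*961 = -53*961 = -50933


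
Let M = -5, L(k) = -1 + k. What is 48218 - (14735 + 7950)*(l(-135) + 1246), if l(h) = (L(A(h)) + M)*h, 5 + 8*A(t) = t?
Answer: -200370909/2 ≈ -1.0019e+8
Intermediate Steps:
A(t) = -5/8 + t/8
l(h) = h*(-53/8 + h/8) (l(h) = ((-1 + (-5/8 + h/8)) - 5)*h = ((-13/8 + h/8) - 5)*h = (-53/8 + h/8)*h = h*(-53/8 + h/8))
48218 - (14735 + 7950)*(l(-135) + 1246) = 48218 - (14735 + 7950)*((⅛)*(-135)*(-53 - 135) + 1246) = 48218 - 22685*((⅛)*(-135)*(-188) + 1246) = 48218 - 22685*(6345/2 + 1246) = 48218 - 22685*8837/2 = 48218 - 1*200467345/2 = 48218 - 200467345/2 = -200370909/2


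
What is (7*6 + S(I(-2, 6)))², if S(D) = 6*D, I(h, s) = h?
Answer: 900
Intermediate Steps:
(7*6 + S(I(-2, 6)))² = (7*6 + 6*(-2))² = (42 - 12)² = 30² = 900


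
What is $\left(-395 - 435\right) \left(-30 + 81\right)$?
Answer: $-42330$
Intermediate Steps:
$\left(-395 - 435\right) \left(-30 + 81\right) = \left(-830\right) 51 = -42330$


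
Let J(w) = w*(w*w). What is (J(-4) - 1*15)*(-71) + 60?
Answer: 5669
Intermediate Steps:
J(w) = w³ (J(w) = w*w² = w³)
(J(-4) - 1*15)*(-71) + 60 = ((-4)³ - 1*15)*(-71) + 60 = (-64 - 15)*(-71) + 60 = -79*(-71) + 60 = 5609 + 60 = 5669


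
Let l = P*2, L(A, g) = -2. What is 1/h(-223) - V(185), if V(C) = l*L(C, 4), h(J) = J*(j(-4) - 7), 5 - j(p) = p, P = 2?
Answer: 3567/446 ≈ 7.9978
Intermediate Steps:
j(p) = 5 - p
l = 4 (l = 2*2 = 4)
h(J) = 2*J (h(J) = J*((5 - 1*(-4)) - 7) = J*((5 + 4) - 7) = J*(9 - 7) = J*2 = 2*J)
V(C) = -8 (V(C) = 4*(-2) = -8)
1/h(-223) - V(185) = 1/(2*(-223)) - 1*(-8) = 1/(-446) + 8 = -1/446 + 8 = 3567/446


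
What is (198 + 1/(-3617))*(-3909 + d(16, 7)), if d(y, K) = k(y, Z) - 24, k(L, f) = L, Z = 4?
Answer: -2805218305/3617 ≈ -7.7557e+5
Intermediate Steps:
d(y, K) = -24 + y (d(y, K) = y - 24 = -24 + y)
(198 + 1/(-3617))*(-3909 + d(16, 7)) = (198 + 1/(-3617))*(-3909 + (-24 + 16)) = (198 - 1/3617)*(-3909 - 8) = (716165/3617)*(-3917) = -2805218305/3617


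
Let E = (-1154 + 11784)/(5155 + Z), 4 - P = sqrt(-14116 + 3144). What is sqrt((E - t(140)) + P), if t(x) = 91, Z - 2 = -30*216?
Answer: sqrt(-377193 - 7938*I*sqrt(2743))/63 ≈ 4.8166 - 10.874*I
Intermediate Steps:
Z = -6478 (Z = 2 - 30*216 = 2 - 6480 = -6478)
P = 4 - 2*I*sqrt(2743) (P = 4 - sqrt(-14116 + 3144) = 4 - sqrt(-10972) = 4 - 2*I*sqrt(2743) ≈ 4.0 - 104.75*I)
E = -10630/1323 (E = (-1154 + 11784)/(5155 - 6478) = 10630/(-1323) = 10630*(-1/1323) = -10630/1323 ≈ -8.0348)
sqrt((E - t(140)) + P) = sqrt((-10630/1323 - 1*91) + (4 - 2*I*sqrt(2743))) = sqrt((-10630/1323 - 91) + (4 - 2*I*sqrt(2743))) = sqrt(-131023/1323 + (4 - 2*I*sqrt(2743))) = sqrt(-125731/1323 - 2*I*sqrt(2743))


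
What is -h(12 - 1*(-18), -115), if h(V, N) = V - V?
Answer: 0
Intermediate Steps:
h(V, N) = 0
-h(12 - 1*(-18), -115) = -1*0 = 0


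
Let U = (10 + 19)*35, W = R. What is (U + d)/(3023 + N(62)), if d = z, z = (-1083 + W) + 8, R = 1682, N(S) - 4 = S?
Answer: 1622/3089 ≈ 0.52509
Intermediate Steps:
N(S) = 4 + S
W = 1682
U = 1015 (U = 29*35 = 1015)
z = 607 (z = (-1083 + 1682) + 8 = 599 + 8 = 607)
d = 607
(U + d)/(3023 + N(62)) = (1015 + 607)/(3023 + (4 + 62)) = 1622/(3023 + 66) = 1622/3089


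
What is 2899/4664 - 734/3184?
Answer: 90735/232034 ≈ 0.39104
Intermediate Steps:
2899/4664 - 734/3184 = 2899*(1/4664) - 734*1/3184 = 2899/4664 - 367/1592 = 90735/232034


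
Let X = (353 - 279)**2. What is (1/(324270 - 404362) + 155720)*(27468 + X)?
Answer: 102718784504404/20023 ≈ 5.1300e+9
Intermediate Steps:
X = 5476 (X = 74**2 = 5476)
(1/(324270 - 404362) + 155720)*(27468 + X) = (1/(324270 - 404362) + 155720)*(27468 + 5476) = (1/(-80092) + 155720)*32944 = (-1/80092 + 155720)*32944 = (12471926239/80092)*32944 = 102718784504404/20023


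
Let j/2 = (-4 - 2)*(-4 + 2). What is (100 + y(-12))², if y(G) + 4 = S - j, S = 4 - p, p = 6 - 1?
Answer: 5041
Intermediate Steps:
p = 5
S = -1 (S = 4 - 1*5 = 4 - 5 = -1)
j = 24 (j = 2*((-4 - 2)*(-4 + 2)) = 2*(-6*(-2)) = 2*12 = 24)
y(G) = -29 (y(G) = -4 + (-1 - 1*24) = -4 + (-1 - 24) = -4 - 25 = -29)
(100 + y(-12))² = (100 - 29)² = 71² = 5041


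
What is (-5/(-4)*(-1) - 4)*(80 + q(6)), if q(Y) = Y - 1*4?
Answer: -861/2 ≈ -430.50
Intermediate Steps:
q(Y) = -4 + Y (q(Y) = Y - 4 = -4 + Y)
(-5/(-4)*(-1) - 4)*(80 + q(6)) = (-5/(-4)*(-1) - 4)*(80 + (-4 + 6)) = (-5*(-¼)*(-1) - 4)*(80 + 2) = ((5/4)*(-1) - 4)*82 = (-5/4 - 4)*82 = -21/4*82 = -861/2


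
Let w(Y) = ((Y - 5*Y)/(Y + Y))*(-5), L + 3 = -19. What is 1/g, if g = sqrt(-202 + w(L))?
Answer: -I*sqrt(3)/24 ≈ -0.072169*I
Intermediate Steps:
L = -22 (L = -3 - 19 = -22)
w(Y) = 10 (w(Y) = ((-4*Y)/((2*Y)))*(-5) = ((-4*Y)*(1/(2*Y)))*(-5) = -2*(-5) = 10)
g = 8*I*sqrt(3) (g = sqrt(-202 + 10) = sqrt(-192) = 8*I*sqrt(3) ≈ 13.856*I)
1/g = 1/(8*I*sqrt(3)) = -I*sqrt(3)/24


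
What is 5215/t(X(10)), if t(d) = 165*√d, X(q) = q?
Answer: 1043*√10/330 ≈ 9.9947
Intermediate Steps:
5215/t(X(10)) = 5215/((165*√10)) = 5215*(√10/1650) = 1043*√10/330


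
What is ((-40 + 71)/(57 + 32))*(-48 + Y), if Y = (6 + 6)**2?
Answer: 2976/89 ≈ 33.438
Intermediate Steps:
Y = 144 (Y = 12**2 = 144)
((-40 + 71)/(57 + 32))*(-48 + Y) = ((-40 + 71)/(57 + 32))*(-48 + 144) = (31/89)*96 = 2976/89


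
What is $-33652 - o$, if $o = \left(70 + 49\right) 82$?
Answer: $-43410$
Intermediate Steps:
$o = 9758$ ($o = 119 \cdot 82 = 9758$)
$-33652 - o = -33652 - 9758 = -43410$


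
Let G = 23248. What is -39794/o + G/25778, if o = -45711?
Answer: 1044249530/589169079 ≈ 1.7724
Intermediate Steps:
-39794/o + G/25778 = -39794/(-45711) + 23248/25778 = -39794*(-1/45711) + 23248*(1/25778) = 39794/45711 + 11624/12889 = 1044249530/589169079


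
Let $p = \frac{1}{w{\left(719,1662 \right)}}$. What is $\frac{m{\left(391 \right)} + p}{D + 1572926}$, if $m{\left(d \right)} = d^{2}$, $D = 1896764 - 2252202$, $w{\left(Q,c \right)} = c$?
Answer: $\frac{254088223}{2023465056} \approx 0.12557$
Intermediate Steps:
$D = -355438$
$p = \frac{1}{1662} \approx 0.00060168$
$\frac{m{\left(391 \right)} + p}{D + 1572926} = \frac{391^{2} + \frac{1}{1662}}{-355438 + 1572926} = \frac{152881 + \frac{1}{1662}}{1217488} = \frac{254088223}{1662} \cdot \frac{1}{1217488} = \frac{254088223}{2023465056}$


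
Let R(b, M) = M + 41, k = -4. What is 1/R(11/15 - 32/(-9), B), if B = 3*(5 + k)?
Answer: 1/44 ≈ 0.022727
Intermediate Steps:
B = 3 (B = 3*(5 - 4) = 3*1 = 3)
R(b, M) = 41 + M
1/R(11/15 - 32/(-9), B) = 1/(41 + 3) = 1/44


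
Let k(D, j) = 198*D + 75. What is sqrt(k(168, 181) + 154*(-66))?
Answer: 15*sqrt(103) ≈ 152.23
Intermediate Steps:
k(D, j) = 75 + 198*D
sqrt(k(168, 181) + 154*(-66)) = sqrt((75 + 198*168) + 154*(-66)) = sqrt((75 + 33264) - 10164) = sqrt(33339 - 10164) = sqrt(23175) = 15*sqrt(103)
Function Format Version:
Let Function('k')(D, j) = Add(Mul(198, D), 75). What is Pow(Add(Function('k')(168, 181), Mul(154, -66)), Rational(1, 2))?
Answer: Mul(15, Pow(103, Rational(1, 2))) ≈ 152.23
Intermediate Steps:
Function('k')(D, j) = Add(75, Mul(198, D))
Pow(Add(Function('k')(168, 181), Mul(154, -66)), Rational(1, 2)) = Pow(Add(Add(75, Mul(198, 168)), Mul(154, -66)), Rational(1, 2)) = Pow(Add(Add(75, 33264), -10164), Rational(1, 2)) = Pow(Add(33339, -10164), Rational(1, 2)) = Pow(23175, Rational(1, 2)) = Mul(15, Pow(103, Rational(1, 2)))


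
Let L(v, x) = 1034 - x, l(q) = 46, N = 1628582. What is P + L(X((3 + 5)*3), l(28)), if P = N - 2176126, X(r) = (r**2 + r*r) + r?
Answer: -546556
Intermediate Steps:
X(r) = r + 2*r**2 (X(r) = (r**2 + r**2) + r = 2*r**2 + r = r + 2*r**2)
P = -547544 (P = 1628582 - 2176126 = -547544)
P + L(X((3 + 5)*3), l(28)) = -547544 + (1034 - 1*46) = -547544 + (1034 - 46) = -547544 + 988 = -546556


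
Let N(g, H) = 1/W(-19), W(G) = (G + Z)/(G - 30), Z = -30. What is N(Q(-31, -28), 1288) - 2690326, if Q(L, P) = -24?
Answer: -2690325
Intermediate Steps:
W(G) = 1 (W(G) = (G - 30)/(G - 30) = (-30 + G)/(-30 + G) = 1)
N(g, H) = 1 (N(g, H) = 1/1 = 1)
N(Q(-31, -28), 1288) - 2690326 = 1 - 2690326 = -2690325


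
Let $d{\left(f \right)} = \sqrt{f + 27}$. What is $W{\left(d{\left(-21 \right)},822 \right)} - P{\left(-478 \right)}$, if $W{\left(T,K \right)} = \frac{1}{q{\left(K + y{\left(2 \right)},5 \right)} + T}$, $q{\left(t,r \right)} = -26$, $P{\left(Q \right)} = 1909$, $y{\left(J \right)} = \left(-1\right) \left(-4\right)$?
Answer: $- \frac{639528}{335} - \frac{\sqrt{6}}{670} \approx -1909.0$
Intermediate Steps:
$y{\left(J \right)} = 4$
$d{\left(f \right)} = \sqrt{27 + f}$
$W{\left(T,K \right)} = \frac{1}{-26 + T}$
$W{\left(d{\left(-21 \right)},822 \right)} - P{\left(-478 \right)} = \frac{1}{-26 + \sqrt{27 - 21}} - 1909 = \frac{1}{-26 + \sqrt{6}} - 1909 = -1909 + \frac{1}{-26 + \sqrt{6}}$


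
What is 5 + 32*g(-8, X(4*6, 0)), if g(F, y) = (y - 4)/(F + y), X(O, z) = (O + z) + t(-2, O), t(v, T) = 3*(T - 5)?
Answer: 2829/73 ≈ 38.753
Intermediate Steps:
t(v, T) = -15 + 3*T (t(v, T) = 3*(-5 + T) = -15 + 3*T)
X(O, z) = -15 + z + 4*O (X(O, z) = (O + z) + (-15 + 3*O) = -15 + z + 4*O)
g(F, y) = (-4 + y)/(F + y)
5 + 32*g(-8, X(4*6, 0)) = 5 + 32*((-4 + (-15 + 0 + 4*(4*6)))/(-8 + (-15 + 0 + 4*(4*6)))) = 5 + 32*((-4 + (-15 + 0 + 4*24))/(-8 + (-15 + 0 + 4*24))) = 5 + 32*((-4 + (-15 + 0 + 96))/(-8 + (-15 + 0 + 96))) = 5 + 32*((-4 + 81)/(-8 + 81)) = 5 + 32*(77/73) = 5 + 2464/73 = 2829/73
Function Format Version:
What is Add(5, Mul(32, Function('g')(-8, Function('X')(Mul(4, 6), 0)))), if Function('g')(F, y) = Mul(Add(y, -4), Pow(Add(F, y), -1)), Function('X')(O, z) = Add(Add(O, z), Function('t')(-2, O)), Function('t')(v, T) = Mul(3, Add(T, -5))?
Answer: Rational(2829, 73) ≈ 38.753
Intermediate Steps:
Function('t')(v, T) = Add(-15, Mul(3, T)) (Function('t')(v, T) = Mul(3, Add(-5, T)) = Add(-15, Mul(3, T)))
Function('X')(O, z) = Add(-15, z, Mul(4, O)) (Function('X')(O, z) = Add(Add(O, z), Add(-15, Mul(3, O))) = Add(-15, z, Mul(4, O)))
Function('g')(F, y) = Mul(Pow(Add(F, y), -1), Add(-4, y)) (Function('g')(F, y) = Mul(Add(-4, y), Pow(Add(F, y), -1)) = Mul(Pow(Add(F, y), -1), Add(-4, y)))
Add(5, Mul(32, Function('g')(-8, Function('X')(Mul(4, 6), 0)))) = Add(5, Mul(32, Mul(Pow(Add(-8, Add(-15, 0, Mul(4, Mul(4, 6)))), -1), Add(-4, Add(-15, 0, Mul(4, Mul(4, 6))))))) = Add(5, Mul(32, Mul(Pow(Add(-8, Add(-15, 0, Mul(4, 24))), -1), Add(-4, Add(-15, 0, Mul(4, 24)))))) = Add(5, Mul(32, Mul(Pow(Add(-8, Add(-15, 0, 96)), -1), Add(-4, Add(-15, 0, 96))))) = Add(5, Mul(32, Mul(Pow(Add(-8, 81), -1), Add(-4, 81)))) = Add(5, Mul(32, Mul(Pow(73, -1), 77))) = Add(5, Mul(32, Mul(Rational(1, 73), 77))) = Add(5, Mul(32, Rational(77, 73))) = Add(5, Rational(2464, 73)) = Rational(2829, 73)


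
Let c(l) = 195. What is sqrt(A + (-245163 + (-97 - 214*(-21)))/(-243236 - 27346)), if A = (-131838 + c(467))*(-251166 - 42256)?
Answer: sqrt(707014397136913568079)/135291 ≈ 1.9654e+5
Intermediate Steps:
A = 38626952346 (A = (-131838 + 195)*(-251166 - 42256) = -131643*(-293422) = 38626952346)
sqrt(A + (-245163 + (-97 - 214*(-21)))/(-243236 - 27346)) = sqrt(38626952346 + (-245163 + (-97 - 214*(-21)))/(-243236 - 27346)) = sqrt(38626952346 + (-245163 + (-97 + 4494))/(-270582)) = sqrt(38626952346 + (-245163 + 4397)*(-1/270582)) = sqrt(38626952346 - 240766*(-1/270582)) = sqrt(38626952346 + 120383/135291) = sqrt(5225879009963069/135291) = sqrt(707014397136913568079)/135291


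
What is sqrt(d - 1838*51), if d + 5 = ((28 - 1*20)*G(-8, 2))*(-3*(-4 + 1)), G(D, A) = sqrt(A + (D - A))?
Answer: sqrt(-93743 + 144*I*sqrt(2)) ≈ 0.333 + 306.17*I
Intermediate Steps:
G(D, A) = sqrt(D)
d = -5 + 144*I*sqrt(2) (d = -5 + ((28 - 1*20)*sqrt(-8))*(-3*(-4 + 1)) = -5 + ((28 - 20)*(2*I*sqrt(2)))*(-3*(-3)) = -5 + (8*(2*I*sqrt(2)))*9 = -5 + (16*I*sqrt(2))*9 = -5 + 144*I*sqrt(2) ≈ -5.0 + 203.65*I)
sqrt(d - 1838*51) = sqrt((-5 + 144*I*sqrt(2)) - 1838*51) = sqrt((-5 + 144*I*sqrt(2)) - 93738) = sqrt(-93743 + 144*I*sqrt(2))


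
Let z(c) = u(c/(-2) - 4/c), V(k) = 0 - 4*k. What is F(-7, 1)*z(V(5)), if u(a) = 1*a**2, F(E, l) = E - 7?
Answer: -36414/25 ≈ -1456.6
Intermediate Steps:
F(E, l) = -7 + E
V(k) = -4*k
u(a) = a**2
z(c) = (-4/c - c/2)**2 (z(c) = (c/(-2) - 4/c)**2 = (c*(-1/2) - 4/c)**2 = (-c/2 - 4/c)**2 = (-4/c - c/2)**2)
F(-7, 1)*z(V(5)) = (-7 - 7)*((8 + (-4*5)**2)**2/(4*(-4*5)**2)) = -7*(8 + (-20)**2)**2/(2*(-20)**2) = -7*(8 + 400)**2/(2*400) = -7*408**2/(2*400) = -7*166464/(2*400) = -14*2601/25 = -36414/25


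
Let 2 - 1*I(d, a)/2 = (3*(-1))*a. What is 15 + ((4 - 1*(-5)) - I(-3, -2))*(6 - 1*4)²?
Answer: 83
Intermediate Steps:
I(d, a) = 4 + 6*a (I(d, a) = 4 - 2*3*(-1)*a = 4 - (-6)*a = 4 + 6*a)
15 + ((4 - 1*(-5)) - I(-3, -2))*(6 - 1*4)² = 15 + ((4 - 1*(-5)) - (4 + 6*(-2)))*(6 - 1*4)² = 15 + ((4 + 5) - (4 - 12))*(6 - 4)² = 15 + (9 - 1*(-8))*2² = 15 + (9 + 8)*4 = 15 + 17*4 = 15 + 68 = 83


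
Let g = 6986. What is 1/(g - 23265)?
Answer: -1/16279 ≈ -6.1429e-5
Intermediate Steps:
1/(g - 23265) = 1/(6986 - 23265) = 1/(-16279) = -1/16279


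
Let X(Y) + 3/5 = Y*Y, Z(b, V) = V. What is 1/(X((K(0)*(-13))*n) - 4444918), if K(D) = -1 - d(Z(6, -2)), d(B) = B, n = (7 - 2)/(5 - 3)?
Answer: -20/88877247 ≈ -2.2503e-7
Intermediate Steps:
n = 5/2 ≈ 2.5000
K(D) = 1 (K(D) = -1 - 1*(-2) = -1 + 2 = 1)
X(Y) = -3/5 + Y**2 (X(Y) = -3/5 + Y*Y = -3/5 + Y**2)
1/(X((K(0)*(-13))*n) - 4444918) = 1/((-3/5 + ((1*(-13))*(5/2))**2) - 4444918) = 1/((-3/5 + (-13*5/2)**2) - 4444918) = 1/((-3/5 + (-65/2)**2) - 4444918) = 1/((-3/5 + 4225/4) - 4444918) = 1/(21113/20 - 4444918) = 1/(-88877247/20) = -20/88877247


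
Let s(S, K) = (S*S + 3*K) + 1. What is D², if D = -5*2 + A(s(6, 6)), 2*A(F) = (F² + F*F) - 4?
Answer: 9078169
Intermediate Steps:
s(S, K) = 1 + S² + 3*K (s(S, K) = (S² + 3*K) + 1 = 1 + S² + 3*K)
A(F) = -2 + F² (A(F) = ((F² + F*F) - 4)/2 = ((F² + F²) - 4)/2 = (2*F² - 4)/2 = (-4 + 2*F²)/2 = -2 + F²)
D = 3013 (D = -5*2 + (-2 + (1 + 6² + 3*6)²) = -10 + (-2 + (1 + 36 + 18)²) = -10 + (-2 + 55²) = -10 + (-2 + 3025) = -10 + 3023 = 3013)
D² = 3013² = 9078169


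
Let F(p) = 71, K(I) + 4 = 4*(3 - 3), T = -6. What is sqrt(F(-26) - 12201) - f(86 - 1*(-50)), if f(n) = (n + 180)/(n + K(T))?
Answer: -79/33 + I*sqrt(12130) ≈ -2.3939 + 110.14*I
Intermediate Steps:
K(I) = -4 (K(I) = -4 + 4*(3 - 3) = -4 + 4*0 = -4 + 0 = -4)
f(n) = (180 + n)/(-4 + n) (f(n) = (n + 180)/(n - 4) = (180 + n)/(-4 + n))
sqrt(F(-26) - 12201) - f(86 - 1*(-50)) = sqrt(71 - 12201) - (180 + (86 - 1*(-50)))/(-4 + (86 - 1*(-50))) = sqrt(-12130) - (180 + (86 + 50))/(-4 + (86 + 50)) = I*sqrt(12130) - (180 + 136)/(-4 + 136) = I*sqrt(12130) - 316/132 = I*sqrt(12130) - 1*79/33 = I*sqrt(12130) - 79/33 = -79/33 + I*sqrt(12130)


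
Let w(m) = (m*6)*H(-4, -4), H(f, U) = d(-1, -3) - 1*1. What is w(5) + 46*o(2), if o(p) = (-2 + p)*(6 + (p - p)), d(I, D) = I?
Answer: -60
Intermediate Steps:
o(p) = -12 + 6*p (o(p) = (-2 + p)*(6 + 0) = (-2 + p)*6 = -12 + 6*p)
H(f, U) = -2 (H(f, U) = -1 - 1*1 = -1 - 1 = -2)
w(m) = -12*m (w(m) = (m*6)*(-2) = (6*m)*(-2) = -12*m)
w(5) + 46*o(2) = -12*5 + 46*(-12 + 6*2) = -60 + 46*(-12 + 12) = -60 + 46*0 = -60 + 0 = -60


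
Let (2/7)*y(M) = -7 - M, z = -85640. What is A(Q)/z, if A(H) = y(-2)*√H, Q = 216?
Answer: 21*√6/17128 ≈ 0.0030032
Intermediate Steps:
y(M) = -49/2 - 7*M/2 (y(M) = 7*(-7 - M)/2 = -49/2 - 7*M/2)
A(H) = -35*√H/2 (A(H) = (-49/2 - 7/2*(-2))*√H = (-49/2 + 7)*√H = -35*√H/2)
A(Q)/z = -105*√6/(-85640) = -105*√6*(-1/85640) = 21*√6/17128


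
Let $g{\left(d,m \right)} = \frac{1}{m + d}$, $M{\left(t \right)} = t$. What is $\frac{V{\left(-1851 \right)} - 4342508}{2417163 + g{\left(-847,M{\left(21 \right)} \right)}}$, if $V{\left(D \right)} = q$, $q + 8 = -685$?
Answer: $- \frac{3587484026}{1996576637} \approx -1.7968$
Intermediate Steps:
$q = -693$ ($q = -8 - 685 = -693$)
$g{\left(d,m \right)} = \frac{1}{d + m}$
$V{\left(D \right)} = -693$
$\frac{V{\left(-1851 \right)} - 4342508}{2417163 + g{\left(-847,M{\left(21 \right)} \right)}} = \frac{-693 - 4342508}{2417163 + \frac{1}{-847 + 21}} = - \frac{4343201}{2417163 + \frac{1}{-826}} = - \frac{4343201}{2417163 - \frac{1}{826}} = - \frac{4343201}{\frac{1996576637}{826}} = \left(-4343201\right) \frac{826}{1996576637} = - \frac{3587484026}{1996576637}$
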